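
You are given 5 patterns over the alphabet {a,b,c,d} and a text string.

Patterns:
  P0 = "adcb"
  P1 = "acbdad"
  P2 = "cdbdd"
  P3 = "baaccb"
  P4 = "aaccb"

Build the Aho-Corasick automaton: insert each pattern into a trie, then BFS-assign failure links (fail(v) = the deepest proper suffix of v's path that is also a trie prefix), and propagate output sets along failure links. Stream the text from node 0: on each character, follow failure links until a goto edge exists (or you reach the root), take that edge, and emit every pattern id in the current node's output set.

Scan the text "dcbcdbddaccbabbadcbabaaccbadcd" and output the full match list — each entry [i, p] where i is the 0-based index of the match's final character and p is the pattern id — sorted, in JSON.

Construct AC machine:
Trie nodes:
  0='ε' goto a→1 b→15 c→10
  1='a' goto a→21 c→5 d→2
  2='ad' goto c→3
  3='adc' goto b→4
  4='adcb' goto ·  [P0 ends]
  5='ac' goto b→6
  6='acb' goto d→7
  7='acbd' goto a→8
  8='acbda' goto d→9
  9='acbdad' goto ·  [P1 ends]
  10='c' goto d→11
  11='cd' goto b→12
  12='cdb' goto d→13
  13='cdbd' goto d→14
  14='cdbdd' goto ·  [P2 ends]
  15='b' goto a→16
  16='ba' goto a→17
  17='baa' goto c→18
  18='baac' goto c→19
  19='baacc' goto b→20
  20='baaccb' goto ·  [P3 ends]
  21='aa' goto c→22
  22='aac' goto c→23
  23='aacc' goto b→24
  24='aaccb' goto ·  [P4 ends]

BFS fail/out derivation:
  fail(1) 'a': from fail(0)=0 chase 'a': 0 ⇒ 0;  out=∅∪out(0)=∅
  fail(10) 'c': from fail(0)=0 chase 'c': 0 ⇒ 0;  out=∅∪out(0)=∅
  fail(15) 'b': from fail(0)=0 chase 'b': 0 ⇒ 0;  out=∅∪out(0)=∅
  fail(2) 'ad': from fail(1)=0 chase 'd': 0 ⇒ 0;  out=∅∪out(0)=∅
  fail(5) 'ac': from fail(1)=0 chase 'c': 0 ⇒ 10;  out=∅∪out(10)=∅
  fail(11) 'cd': from fail(10)=0 chase 'd': 0 ⇒ 0;  out=∅∪out(0)=∅
  fail(16) 'ba': from fail(15)=0 chase 'a': 0 ⇒ 1;  out=∅∪out(1)=∅
  fail(21) 'aa': from fail(1)=0 chase 'a': 0 ⇒ 1;  out=∅∪out(1)=∅
  fail(3) 'adc': from fail(2)=0 chase 'c': 0 ⇒ 10;  out=∅∪out(10)=∅
  fail(6) 'acb': from fail(5)=10 chase 'b': 10→0 ⇒ 15;  out=∅∪out(15)=∅
  fail(12) 'cdb': from fail(11)=0 chase 'b': 0 ⇒ 15;  out=∅∪out(15)=∅
  fail(17) 'baa': from fail(16)=1 chase 'a': 1 ⇒ 21;  out=∅∪out(21)=∅
  fail(22) 'aac': from fail(21)=1 chase 'c': 1 ⇒ 5;  out=∅∪out(5)=∅
  fail(4) 'adcb': from fail(3)=10 chase 'b': 10→0 ⇒ 15;  out={0}∪out(15)={0}
  fail(7) 'acbd': from fail(6)=15 chase 'd': 15→0 ⇒ 0;  out=∅∪out(0)=∅
  fail(13) 'cdbd': from fail(12)=15 chase 'd': 15→0 ⇒ 0;  out=∅∪out(0)=∅
  fail(18) 'baac': from fail(17)=21 chase 'c': 21 ⇒ 22;  out=∅∪out(22)=∅
  fail(23) 'aacc': from fail(22)=5 chase 'c': 5→10→0 ⇒ 10;  out=∅∪out(10)=∅
  fail(8) 'acbda': from fail(7)=0 chase 'a': 0 ⇒ 1;  out=∅∪out(1)=∅
  fail(14) 'cdbdd': from fail(13)=0 chase 'd': 0 ⇒ 0;  out={2}∪out(0)={2}
  fail(19) 'baacc': from fail(18)=22 chase 'c': 22 ⇒ 23;  out=∅∪out(23)=∅
  fail(24) 'aaccb': from fail(23)=10 chase 'b': 10→0 ⇒ 15;  out={4}∪out(15)={4}
  fail(9) 'acbdad': from fail(8)=1 chase 'd': 1 ⇒ 2;  out={1}∪out(2)={1}
  fail(20) 'baaccb': from fail(19)=23 chase 'b': 23 ⇒ 24;  out={3}∪out(24)={3,4}

Scan:
i=0 'd': node 0→0
i=1 'c': node 0→10
i=2 'b': node 10→15 ·f
i=3 'c': node 15→10 ·f
i=4 'd': node 10→11
i=5 'b': node 11→12
i=6 'd': node 12→13
i=7 'd': node 13→14  ** P2@[3:7]
i=8 'a': node 14→1 ·f
i=9 'c': node 1→5
i=10 'c': node 5→10 ·f
i=11 'b': node 10→15 ·f
i=12 'a': node 15→16
i=13 'b': node 16→15 ·f
i=14 'b': node 15→15 ·f
i=15 'a': node 15→16
i=16 'd': node 16→2 ·f
i=17 'c': node 2→3
i=18 'b': node 3→4  ** P0@[15:18]
i=19 'a': node 4→16 ·f
i=20 'b': node 16→15 ·f
i=21 'a': node 15→16
i=22 'a': node 16→17
i=23 'c': node 17→18
i=24 'c': node 18→19
i=25 'b': node 19→20  ** P3@[20:25],P4@[21:25]
i=26 'a': node 20→16 ·f
i=27 'd': node 16→2 ·f
i=28 'c': node 2→3
i=29 'd': node 3→11 ·f

All matches (sorted): [[7,2],[18,0],[25,3],[25,4]]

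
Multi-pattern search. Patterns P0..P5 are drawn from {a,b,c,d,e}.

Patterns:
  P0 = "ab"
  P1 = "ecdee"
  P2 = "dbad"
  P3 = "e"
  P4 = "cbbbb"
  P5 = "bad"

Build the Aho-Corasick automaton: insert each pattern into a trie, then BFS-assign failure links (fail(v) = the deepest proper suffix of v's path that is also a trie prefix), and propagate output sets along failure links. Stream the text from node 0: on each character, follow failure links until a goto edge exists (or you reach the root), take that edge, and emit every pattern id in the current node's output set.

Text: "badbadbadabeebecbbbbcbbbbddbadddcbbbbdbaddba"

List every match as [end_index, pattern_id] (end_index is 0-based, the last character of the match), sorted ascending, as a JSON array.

Construct AC machine:
Trie (insert patterns):
  0='ε' goto a→1 b→17 c→12 d→8 e→3
  1='a' goto b→2
  2='ab' goto ·  [P0 ends]
  3='e' goto c→4  [P3 ends]
  4='ec' goto d→5
  5='ecd' goto e→6
  6='ecde' goto e→7
  7='ecdee' goto ·  [P1 ends]
  8='d' goto b→9
  9='db' goto a→10
  10='dba' goto d→11
  11='dbad' goto ·  [P2 ends]
  12='c' goto b→13
  13='cb' goto b→14
  14='cbb' goto b→15
  15='cbbb' goto b→16
  16='cbbbb' goto ·  [P4 ends]
  17='b' goto a→18
  18='ba' goto d→19
  19='bad' goto ·  [P5 ends]

Failure links (BFS by depth):
  fail(1) 'a': from fail(0)=0 chase 'a': 0 ⇒ 0;  out=∅∪out(0)=∅
  fail(3) 'e': from fail(0)=0 chase 'e': 0 ⇒ 0;  out={3}∪out(0)={3}
  fail(8) 'd': from fail(0)=0 chase 'd': 0 ⇒ 0;  out=∅∪out(0)=∅
  fail(12) 'c': from fail(0)=0 chase 'c': 0 ⇒ 0;  out=∅∪out(0)=∅
  fail(17) 'b': from fail(0)=0 chase 'b': 0 ⇒ 0;  out=∅∪out(0)=∅
  fail(2) 'ab': from fail(1)=0 chase 'b': 0 ⇒ 17;  out={0}∪out(17)={0}
  fail(4) 'ec': from fail(3)=0 chase 'c': 0 ⇒ 12;  out=∅∪out(12)=∅
  fail(9) 'db': from fail(8)=0 chase 'b': 0 ⇒ 17;  out=∅∪out(17)=∅
  fail(13) 'cb': from fail(12)=0 chase 'b': 0 ⇒ 17;  out=∅∪out(17)=∅
  fail(18) 'ba': from fail(17)=0 chase 'a': 0 ⇒ 1;  out=∅∪out(1)=∅
  fail(5) 'ecd': from fail(4)=12 chase 'd': 12→0 ⇒ 8;  out=∅∪out(8)=∅
  fail(10) 'dba': from fail(9)=17 chase 'a': 17 ⇒ 18;  out=∅∪out(18)=∅
  fail(14) 'cbb': from fail(13)=17 chase 'b': 17→0 ⇒ 17;  out=∅∪out(17)=∅
  fail(19) 'bad': from fail(18)=1 chase 'd': 1→0 ⇒ 8;  out={5}∪out(8)={5}
  fail(6) 'ecde': from fail(5)=8 chase 'e': 8→0 ⇒ 3;  out=∅∪out(3)={3}
  fail(11) 'dbad': from fail(10)=18 chase 'd': 18 ⇒ 19;  out={2}∪out(19)={2,5}
  fail(15) 'cbbb': from fail(14)=17 chase 'b': 17→0 ⇒ 17;  out=∅∪out(17)=∅
  fail(7) 'ecdee': from fail(6)=3 chase 'e': 3→0 ⇒ 3;  out={1}∪out(3)={1,3}
  fail(16) 'cbbbb': from fail(15)=17 chase 'b': 17→0 ⇒ 17;  out={4}∪out(17)={4}

Scan:
pos 0 'b': at 17
pos 1 'a': at 18
pos 2 'd': at 19  ** P5@[0:2]
pos 3 'b': at 9 ·f
pos 4 'a': at 10
pos 5 'd': at 11  ** P2@[2:5],P5@[3:5]
pos 6 'b': at 9 ·f
pos 7 'a': at 10
pos 8 'd': at 11  ** P2@[5:8],P5@[6:8]
pos 9 'a': at 1 ·f
pos 10 'b': at 2  ** P0@[9:10]
pos 11 'e': at 3 ·f  ** P3@[11:11]
pos 12 'e': at 3 ·f  ** P3@[12:12]
pos 13 'b': at 17 ·f
pos 14 'e': at 3 ·f  ** P3@[14:14]
pos 15 'c': at 4
pos 16 'b': at 13 ·f
pos 17 'b': at 14
pos 18 'b': at 15
pos 19 'b': at 16  ** P4@[15:19]
pos 20 'c': at 12 ·f
pos 21 'b': at 13
pos 22 'b': at 14
pos 23 'b': at 15
pos 24 'b': at 16  ** P4@[20:24]
pos 25 'd': at 8 ·f
pos 26 'd': at 8 ·f
pos 27 'b': at 9
pos 28 'a': at 10
pos 29 'd': at 11  ** P2@[26:29],P5@[27:29]
pos 30 'd': at 8 ·f
pos 31 'd': at 8 ·f
pos 32 'c': at 12 ·f
pos 33 'b': at 13
pos 34 'b': at 14
pos 35 'b': at 15
pos 36 'b': at 16  ** P4@[32:36]
pos 37 'd': at 8 ·f
pos 38 'b': at 9
pos 39 'a': at 10
pos 40 'd': at 11  ** P2@[37:40],P5@[38:40]
pos 41 'd': at 8 ·f
pos 42 'b': at 9
pos 43 'a': at 10

All matches (sorted): [[2,5],[5,2],[5,5],[8,2],[8,5],[10,0],[11,3],[12,3],[14,3],[19,4],[24,4],[29,2],[29,5],[36,4],[40,2],[40,5]]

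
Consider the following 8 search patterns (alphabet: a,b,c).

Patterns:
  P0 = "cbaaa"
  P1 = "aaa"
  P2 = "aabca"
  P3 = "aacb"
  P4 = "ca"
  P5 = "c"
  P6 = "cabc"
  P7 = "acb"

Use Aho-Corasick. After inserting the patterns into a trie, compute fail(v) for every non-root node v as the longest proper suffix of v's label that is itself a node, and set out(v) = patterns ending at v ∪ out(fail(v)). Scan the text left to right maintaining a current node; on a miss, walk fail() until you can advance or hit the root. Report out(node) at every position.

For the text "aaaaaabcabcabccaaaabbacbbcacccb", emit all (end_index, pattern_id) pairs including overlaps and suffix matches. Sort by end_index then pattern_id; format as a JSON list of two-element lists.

Build:
Trie (insert patterns):
  n0 'ε': a→6 c→1
  n1 'c': a→14 b→2  [P5 ends]
  n2 'cb': a→3
  n3 'cba': a→4
  n4 'cbaa': a→5
  n5 'cbaaa': ·  [P0 ends]
  n6 'a': a→7 c→17
  n7 'aa': a→8 b→9 c→12
  n8 'aaa': ·  [P1 ends]
  n9 'aab': c→10
  n10 'aabc': a→11
  n11 'aabca': ·  [P2 ends]
  n12 'aac': b→13
  n13 'aacb': ·  [P3 ends]
  n14 'ca': b→15  [P4 ends]
  n15 'cab': c→16
  n16 'cabc': ·  [P6 ends]
  n17 'ac': b→18
  n18 'acb': ·  [P7 ends]

BFS fail/out derivation:
  n1('c'): parent n0 fail=0; on 'c' 0 → fail=0;  out {5}∪∅={5}
  n6('a'): parent n0 fail=0; on 'a' 0 → fail=0;  out ∅∪∅=∅
  n2('cb'): parent n1 fail=0; on 'b' 0 → fail=0;  out ∅∪∅=∅
  n7('aa'): parent n6 fail=0; on 'a' 0 → fail=6;  out ∅∪∅=∅
  n14('ca'): parent n1 fail=0; on 'a' 0 → fail=6;  out {4}∪∅={4}
  n17('ac'): parent n6 fail=0; on 'c' 0 → fail=1;  out ∅∪{5}={5}
  n3('cba'): parent n2 fail=0; on 'a' 0 → fail=6;  out ∅∪∅=∅
  n8('aaa'): parent n7 fail=6; on 'a' 6 → fail=7;  out {1}∪∅={1}
  n9('aab'): parent n7 fail=6; on 'b' 6→0 → fail=0;  out ∅∪∅=∅
  n12('aac'): parent n7 fail=6; on 'c' 6 → fail=17;  out ∅∪{5}={5}
  n15('cab'): parent n14 fail=6; on 'b' 6→0 → fail=0;  out ∅∪∅=∅
  n18('acb'): parent n17 fail=1; on 'b' 1 → fail=2;  out {7}∪∅={7}
  n4('cbaa'): parent n3 fail=6; on 'a' 6 → fail=7;  out ∅∪∅=∅
  n10('aabc'): parent n9 fail=0; on 'c' 0 → fail=1;  out ∅∪{5}={5}
  n13('aacb'): parent n12 fail=17; on 'b' 17 → fail=18;  out {3}∪{7}={3,7}
  n16('cabc'): parent n15 fail=0; on 'c' 0 → fail=1;  out {6}∪{5}={5,6}
  n5('cbaaa'): parent n4 fail=7; on 'a' 7 → fail=8;  out {0}∪{1}={0,1}
  n11('aabca'): parent n10 fail=1; on 'a' 1 → fail=14;  out {2}∪{4}={2,4}

Run:
[0] read 'a'  n0⇒n6
[1] read 'a'  n6⇒n7
[2] read 'a'  n7⇒n8  → match P1@[0:2]
[3] read 'a'  n8⇒n8 ·f  → match P1@[1:3]
[4] read 'a'  n8⇒n8 ·f  → match P1@[2:4]
[5] read 'a'  n8⇒n8 ·f  → match P1@[3:5]
[6] read 'b'  n8⇒n9 ·f
[7] read 'c'  n9⇒n10  → match P5@[7:7]
[8] read 'a'  n10⇒n11  → match P2@[4:8],P4@[7:8]
[9] read 'b'  n11⇒n15 ·f
[10] read 'c'  n15⇒n16  → match P5@[10:10],P6@[7:10]
[11] read 'a'  n16⇒n14 ·f  → match P4@[10:11]
[12] read 'b'  n14⇒n15
[13] read 'c'  n15⇒n16  → match P5@[13:13],P6@[10:13]
[14] read 'c'  n16⇒n1 ·f  → match P5@[14:14]
[15] read 'a'  n1⇒n14  → match P4@[14:15]
[16] read 'a'  n14⇒n7 ·f
[17] read 'a'  n7⇒n8  → match P1@[15:17]
[18] read 'a'  n8⇒n8 ·f  → match P1@[16:18]
[19] read 'b'  n8⇒n9 ·f
[20] read 'b'  n9⇒n0 ·f
[21] read 'a'  n0⇒n6
[22] read 'c'  n6⇒n17  → match P5@[22:22]
[23] read 'b'  n17⇒n18  → match P7@[21:23]
[24] read 'b'  n18⇒n0 ·f
[25] read 'c'  n0⇒n1  → match P5@[25:25]
[26] read 'a'  n1⇒n14  → match P4@[25:26]
[27] read 'c'  n14⇒n17 ·f  → match P5@[27:27]
[28] read 'c'  n17⇒n1 ·f  → match P5@[28:28]
[29] read 'c'  n1⇒n1 ·f  → match P5@[29:29]
[30] read 'b'  n1⇒n2

All matches (sorted): [[2,1],[3,1],[4,1],[5,1],[7,5],[8,2],[8,4],[10,5],[10,6],[11,4],[13,5],[13,6],[14,5],[15,4],[17,1],[18,1],[22,5],[23,7],[25,5],[26,4],[27,5],[28,5],[29,5]]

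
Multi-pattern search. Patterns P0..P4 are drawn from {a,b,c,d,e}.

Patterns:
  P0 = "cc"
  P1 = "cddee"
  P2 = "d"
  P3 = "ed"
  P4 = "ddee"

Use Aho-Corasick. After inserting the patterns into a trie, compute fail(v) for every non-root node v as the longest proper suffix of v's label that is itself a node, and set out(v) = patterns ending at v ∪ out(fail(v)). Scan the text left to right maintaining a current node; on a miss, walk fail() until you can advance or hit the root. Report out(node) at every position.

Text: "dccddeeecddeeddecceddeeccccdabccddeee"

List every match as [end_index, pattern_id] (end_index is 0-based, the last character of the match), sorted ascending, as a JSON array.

Build:
Trie nodes:
  n0 'ε': c→1 d→7 e→8
  n1 'c': c→2 d→3
  n2 'cc': ·  ←P0
  n3 'cd': d→4
  n4 'cdd': e→5
  n5 'cdde': e→6
  n6 'cddee': ·  ←P1
  n7 'd': d→10  ←P2
  n8 'e': d→9
  n9 'ed': ·  ←P3
  n10 'dd': e→11
  n11 'dde': e→12
  n12 'ddee': ·  ←P4

Failure links (BFS by depth):
  n1('c'): parent n0 fail=0; on 'c' 0 → fail=0;  out ∅∪∅=∅
  n7('d'): parent n0 fail=0; on 'd' 0 → fail=0;  out {2}∪∅={2}
  n8('e'): parent n0 fail=0; on 'e' 0 → fail=0;  out ∅∪∅=∅
  n2('cc'): parent n1 fail=0; on 'c' 0 → fail=1;  out {0}∪∅={0}
  n3('cd'): parent n1 fail=0; on 'd' 0 → fail=7;  out ∅∪{2}={2}
  n9('ed'): parent n8 fail=0; on 'd' 0 → fail=7;  out {3}∪{2}={2,3}
  n10('dd'): parent n7 fail=0; on 'd' 0 → fail=7;  out ∅∪{2}={2}
  n4('cdd'): parent n3 fail=7; on 'd' 7 → fail=10;  out ∅∪{2}={2}
  n11('dde'): parent n10 fail=7; on 'e' 7→0 → fail=8;  out ∅∪∅=∅
  n5('cdde'): parent n4 fail=10; on 'e' 10 → fail=11;  out ∅∪∅=∅
  n12('ddee'): parent n11 fail=8; on 'e' 8→0 → fail=8;  out {4}∪∅={4}
  n6('cddee'): parent n5 fail=11; on 'e' 11 → fail=12;  out {1}∪{4}={1,4}

Run:
pos 0 'd': at 7  emit P2@[0:0]
pos 1 'c': at 1 ·f
pos 2 'c': at 2  emit P0@[1:2]
pos 3 'd': at 3 ·f  emit P2@[3:3]
pos 4 'd': at 4  emit P2@[4:4]
pos 5 'e': at 5
pos 6 'e': at 6  emit P1@[2:6],P4@[3:6]
pos 7 'e': at 8 ·f
pos 8 'c': at 1 ·f
pos 9 'd': at 3  emit P2@[9:9]
pos 10 'd': at 4  emit P2@[10:10]
pos 11 'e': at 5
pos 12 'e': at 6  emit P1@[8:12],P4@[9:12]
pos 13 'd': at 9 ·f  emit P2@[13:13],P3@[12:13]
pos 14 'd': at 10 ·f  emit P2@[14:14]
pos 15 'e': at 11
pos 16 'c': at 1 ·f
pos 17 'c': at 2  emit P0@[16:17]
pos 18 'e': at 8 ·f
pos 19 'd': at 9  emit P2@[19:19],P3@[18:19]
pos 20 'd': at 10 ·f  emit P2@[20:20]
pos 21 'e': at 11
pos 22 'e': at 12  emit P4@[19:22]
pos 23 'c': at 1 ·f
pos 24 'c': at 2  emit P0@[23:24]
pos 25 'c': at 2 ·f  emit P0@[24:25]
pos 26 'c': at 2 ·f  emit P0@[25:26]
pos 27 'd': at 3 ·f  emit P2@[27:27]
pos 28 'a': at 0 ·f
pos 29 'b': at 0
pos 30 'c': at 1
pos 31 'c': at 2  emit P0@[30:31]
pos 32 'd': at 3 ·f  emit P2@[32:32]
pos 33 'd': at 4  emit P2@[33:33]
pos 34 'e': at 5
pos 35 'e': at 6  emit P1@[31:35],P4@[32:35]
pos 36 'e': at 8 ·f

All matches (sorted): [[0,2],[2,0],[3,2],[4,2],[6,1],[6,4],[9,2],[10,2],[12,1],[12,4],[13,2],[13,3],[14,2],[17,0],[19,2],[19,3],[20,2],[22,4],[24,0],[25,0],[26,0],[27,2],[31,0],[32,2],[33,2],[35,1],[35,4]]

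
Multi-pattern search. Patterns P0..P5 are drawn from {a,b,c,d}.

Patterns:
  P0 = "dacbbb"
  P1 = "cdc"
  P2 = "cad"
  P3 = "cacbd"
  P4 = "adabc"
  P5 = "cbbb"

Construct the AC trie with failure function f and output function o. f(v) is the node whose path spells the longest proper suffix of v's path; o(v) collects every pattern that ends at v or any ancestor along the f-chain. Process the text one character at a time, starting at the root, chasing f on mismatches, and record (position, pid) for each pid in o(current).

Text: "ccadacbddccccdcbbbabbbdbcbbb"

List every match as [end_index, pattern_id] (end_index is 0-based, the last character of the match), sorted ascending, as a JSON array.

Build:
Trie nodes:
  n0 'ε': a→15 c→7 d→1
  n1 'd': a→2
  n2 'da': c→3
  n3 'dac': b→4
  n4 'dacb': b→5
  n5 'dacbb': b→6
  n6 'dacbbb': ·  ←P0
  n7 'c': a→10 b→20 d→8
  n8 'cd': c→9
  n9 'cdc': ·  ←P1
  n10 'ca': c→12 d→11
  n11 'cad': ·  ←P2
  n12 'cac': b→13
  n13 'cacb': d→14
  n14 'cacbd': ·  ←P3
  n15 'a': d→16
  n16 'ad': a→17
  n17 'ada': b→18
  n18 'adab': c→19
  n19 'adabc': ·  ←P4
  n20 'cb': b→21
  n21 'cbb': b→22
  n22 'cbbb': ·  ←P5

BFS fail/out derivation:
  n1('d'): parent n0 fail=0; on 'd' 0 → fail=0;  out ∅∪∅=∅
  n7('c'): parent n0 fail=0; on 'c' 0 → fail=0;  out ∅∪∅=∅
  n15('a'): parent n0 fail=0; on 'a' 0 → fail=0;  out ∅∪∅=∅
  n2('da'): parent n1 fail=0; on 'a' 0 → fail=15;  out ∅∪∅=∅
  n8('cd'): parent n7 fail=0; on 'd' 0 → fail=1;  out ∅∪∅=∅
  n10('ca'): parent n7 fail=0; on 'a' 0 → fail=15;  out ∅∪∅=∅
  n16('ad'): parent n15 fail=0; on 'd' 0 → fail=1;  out ∅∪∅=∅
  n20('cb'): parent n7 fail=0; on 'b' 0 → fail=0;  out ∅∪∅=∅
  n3('dac'): parent n2 fail=15; on 'c' 15→0 → fail=7;  out ∅∪∅=∅
  n9('cdc'): parent n8 fail=1; on 'c' 1→0 → fail=7;  out {1}∪∅={1}
  n11('cad'): parent n10 fail=15; on 'd' 15 → fail=16;  out {2}∪∅={2}
  n12('cac'): parent n10 fail=15; on 'c' 15→0 → fail=7;  out ∅∪∅=∅
  n17('ada'): parent n16 fail=1; on 'a' 1 → fail=2;  out ∅∪∅=∅
  n21('cbb'): parent n20 fail=0; on 'b' 0 → fail=0;  out ∅∪∅=∅
  n4('dacb'): parent n3 fail=7; on 'b' 7 → fail=20;  out ∅∪∅=∅
  n13('cacb'): parent n12 fail=7; on 'b' 7 → fail=20;  out ∅∪∅=∅
  n18('adab'): parent n17 fail=2; on 'b' 2→15→0 → fail=0;  out ∅∪∅=∅
  n22('cbbb'): parent n21 fail=0; on 'b' 0 → fail=0;  out {5}∪∅={5}
  n5('dacbb'): parent n4 fail=20; on 'b' 20 → fail=21;  out ∅∪∅=∅
  n14('cacbd'): parent n13 fail=20; on 'd' 20→0 → fail=1;  out {3}∪∅={3}
  n19('adabc'): parent n18 fail=0; on 'c' 0 → fail=7;  out {4}∪∅={4}
  n6('dacbbb'): parent n5 fail=21; on 'b' 21 → fail=22;  out {0}∪{5}={0,5}

Run:
[0] read 'c'  n0⇒n7
[1] read 'c'  n7⇒n7 (via fail)
[2] read 'a'  n7⇒n10
[3] read 'd'  n10⇒n11  → match P2@[1:3]
[4] read 'a'  n11⇒n17 (via fail)
[5] read 'c'  n17⇒n3 (via fail)
[6] read 'b'  n3⇒n4
[7] read 'd'  n4⇒n1 (via fail)
[8] read 'd'  n1⇒n1 (via fail)
[9] read 'c'  n1⇒n7 (via fail)
[10] read 'c'  n7⇒n7 (via fail)
[11] read 'c'  n7⇒n7 (via fail)
[12] read 'c'  n7⇒n7 (via fail)
[13] read 'd'  n7⇒n8
[14] read 'c'  n8⇒n9  → match P1@[12:14]
[15] read 'b'  n9⇒n20 (via fail)
[16] read 'b'  n20⇒n21
[17] read 'b'  n21⇒n22  → match P5@[14:17]
[18] read 'a'  n22⇒n15 (via fail)
[19] read 'b'  n15⇒n0 (via fail)
[20] read 'b'  n0⇒n0
[21] read 'b'  n0⇒n0
[22] read 'd'  n0⇒n1
[23] read 'b'  n1⇒n0 (via fail)
[24] read 'c'  n0⇒n7
[25] read 'b'  n7⇒n20
[26] read 'b'  n20⇒n21
[27] read 'b'  n21⇒n22  → match P5@[24:27]

All matches (sorted): [[3,2],[14,1],[17,5],[27,5]]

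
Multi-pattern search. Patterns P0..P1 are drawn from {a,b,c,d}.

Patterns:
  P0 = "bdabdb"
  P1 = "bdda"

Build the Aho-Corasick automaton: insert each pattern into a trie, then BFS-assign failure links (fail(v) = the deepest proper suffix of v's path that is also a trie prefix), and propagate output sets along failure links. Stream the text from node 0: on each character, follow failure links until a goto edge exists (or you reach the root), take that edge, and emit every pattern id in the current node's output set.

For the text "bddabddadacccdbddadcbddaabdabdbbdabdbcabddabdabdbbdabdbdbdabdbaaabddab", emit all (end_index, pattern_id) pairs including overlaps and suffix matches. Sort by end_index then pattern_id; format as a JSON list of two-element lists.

Build:
Trie (insert patterns):
  0='ε' goto b→1
  1='b' goto d→2
  2='bd' goto a→3 d→7
  3='bda' goto b→4
  4='bdab' goto d→5
  5='bdabd' goto b→6
  6='bdabdb' goto ·  [P0 ends]
  7='bdd' goto a→8
  8='bdda' goto ·  [P1 ends]

BFS fail/out derivation:
  n1('b'): parent n0 fail=0; on 'b' 0 → fail=0;  out ∅∪∅=∅
  n2('bd'): parent n1 fail=0; on 'd' 0 → fail=0;  out ∅∪∅=∅
  n3('bda'): parent n2 fail=0; on 'a' 0 → fail=0;  out ∅∪∅=∅
  n7('bdd'): parent n2 fail=0; on 'd' 0 → fail=0;  out ∅∪∅=∅
  n4('bdab'): parent n3 fail=0; on 'b' 0 → fail=1;  out ∅∪∅=∅
  n8('bdda'): parent n7 fail=0; on 'a' 0 → fail=0;  out {1}∪∅={1}
  n5('bdabd'): parent n4 fail=1; on 'd' 1 → fail=2;  out ∅∪∅=∅
  n6('bdabdb'): parent n5 fail=2; on 'b' 2→0 → fail=1;  out {0}∪∅={0}

Scan:
pos 0 'b': at 1
pos 1 'd': at 2
pos 2 'd': at 7
pos 3 'a': at 8  emit P1@[0:3]
pos 4 'b': at 1 ·f
pos 5 'd': at 2
pos 6 'd': at 7
pos 7 'a': at 8  emit P1@[4:7]
pos 8 'd': at 0 ·f
pos 9 'a': at 0
pos 10 'c': at 0
pos 11 'c': at 0
pos 12 'c': at 0
pos 13 'd': at 0
pos 14 'b': at 1
pos 15 'd': at 2
pos 16 'd': at 7
pos 17 'a': at 8  emit P1@[14:17]
pos 18 'd': at 0 ·f
pos 19 'c': at 0
pos 20 'b': at 1
pos 21 'd': at 2
pos 22 'd': at 7
pos 23 'a': at 8  emit P1@[20:23]
pos 24 'a': at 0 ·f
pos 25 'b': at 1
pos 26 'd': at 2
pos 27 'a': at 3
pos 28 'b': at 4
pos 29 'd': at 5
pos 30 'b': at 6  emit P0@[25:30]
pos 31 'b': at 1 ·f
pos 32 'd': at 2
pos 33 'a': at 3
pos 34 'b': at 4
pos 35 'd': at 5
pos 36 'b': at 6  emit P0@[31:36]
pos 37 'c': at 0 ·f
pos 38 'a': at 0
pos 39 'b': at 1
pos 40 'd': at 2
pos 41 'd': at 7
pos 42 'a': at 8  emit P1@[39:42]
pos 43 'b': at 1 ·f
pos 44 'd': at 2
pos 45 'a': at 3
pos 46 'b': at 4
pos 47 'd': at 5
pos 48 'b': at 6  emit P0@[43:48]
pos 49 'b': at 1 ·f
pos 50 'd': at 2
pos 51 'a': at 3
pos 52 'b': at 4
pos 53 'd': at 5
pos 54 'b': at 6  emit P0@[49:54]
pos 55 'd': at 2 ·f
pos 56 'b': at 1 ·f
pos 57 'd': at 2
pos 58 'a': at 3
pos 59 'b': at 4
pos 60 'd': at 5
pos 61 'b': at 6  emit P0@[56:61]
pos 62 'a': at 0 ·f
pos 63 'a': at 0
pos 64 'a': at 0
pos 65 'b': at 1
pos 66 'd': at 2
pos 67 'd': at 7
pos 68 'a': at 8  emit P1@[65:68]
pos 69 'b': at 1 ·f

Result: [[3,1],[7,1],[17,1],[23,1],[30,0],[36,0],[42,1],[48,0],[54,0],[61,0],[68,1]]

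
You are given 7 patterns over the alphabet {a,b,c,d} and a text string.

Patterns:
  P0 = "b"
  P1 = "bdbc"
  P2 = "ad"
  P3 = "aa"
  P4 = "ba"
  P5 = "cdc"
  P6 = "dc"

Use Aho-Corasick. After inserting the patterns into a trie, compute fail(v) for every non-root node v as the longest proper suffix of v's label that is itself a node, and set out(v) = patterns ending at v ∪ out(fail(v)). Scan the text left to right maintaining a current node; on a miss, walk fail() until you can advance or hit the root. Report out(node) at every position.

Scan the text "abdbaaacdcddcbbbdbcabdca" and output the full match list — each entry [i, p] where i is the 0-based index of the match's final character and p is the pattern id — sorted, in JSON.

Build:
Trie (insert patterns):
  n0 'ε': a→5 b→1 c→9 d→12
  n1 'b': a→8 d→2  [P0 ends]
  n2 'bd': b→3
  n3 'bdb': c→4
  n4 'bdbc': ·  [P1 ends]
  n5 'a': a→7 d→6
  n6 'ad': ·  [P2 ends]
  n7 'aa': ·  [P3 ends]
  n8 'ba': ·  [P4 ends]
  n9 'c': d→10
  n10 'cd': c→11
  n11 'cdc': ·  [P5 ends]
  n12 'd': c→13
  n13 'dc': ·  [P6 ends]

Failure links (BFS by depth):
  fail(1) 'b': from fail(0)=0 chase 'b': 0 ⇒ 0;  out={0}∪out(0)={0}
  fail(5) 'a': from fail(0)=0 chase 'a': 0 ⇒ 0;  out=∅∪out(0)=∅
  fail(9) 'c': from fail(0)=0 chase 'c': 0 ⇒ 0;  out=∅∪out(0)=∅
  fail(12) 'd': from fail(0)=0 chase 'd': 0 ⇒ 0;  out=∅∪out(0)=∅
  fail(2) 'bd': from fail(1)=0 chase 'd': 0 ⇒ 12;  out=∅∪out(12)=∅
  fail(6) 'ad': from fail(5)=0 chase 'd': 0 ⇒ 12;  out={2}∪out(12)={2}
  fail(7) 'aa': from fail(5)=0 chase 'a': 0 ⇒ 5;  out={3}∪out(5)={3}
  fail(8) 'ba': from fail(1)=0 chase 'a': 0 ⇒ 5;  out={4}∪out(5)={4}
  fail(10) 'cd': from fail(9)=0 chase 'd': 0 ⇒ 12;  out=∅∪out(12)=∅
  fail(13) 'dc': from fail(12)=0 chase 'c': 0 ⇒ 9;  out={6}∪out(9)={6}
  fail(3) 'bdb': from fail(2)=12 chase 'b': 12→0 ⇒ 1;  out=∅∪out(1)={0}
  fail(11) 'cdc': from fail(10)=12 chase 'c': 12 ⇒ 13;  out={5}∪out(13)={5,6}
  fail(4) 'bdbc': from fail(3)=1 chase 'c': 1→0 ⇒ 9;  out={1}∪out(9)={1}

Text stream:
[0] read 'a'  n0⇒n5
[1] read 'b'  n5⇒n1 (fail-walked)  → match P0@[1:1]
[2] read 'd'  n1⇒n2
[3] read 'b'  n2⇒n3  → match P0@[3:3]
[4] read 'a'  n3⇒n8 (fail-walked)  → match P4@[3:4]
[5] read 'a'  n8⇒n7 (fail-walked)  → match P3@[4:5]
[6] read 'a'  n7⇒n7 (fail-walked)  → match P3@[5:6]
[7] read 'c'  n7⇒n9 (fail-walked)
[8] read 'd'  n9⇒n10
[9] read 'c'  n10⇒n11  → match P5@[7:9],P6@[8:9]
[10] read 'd'  n11⇒n10 (fail-walked)
[11] read 'd'  n10⇒n12 (fail-walked)
[12] read 'c'  n12⇒n13  → match P6@[11:12]
[13] read 'b'  n13⇒n1 (fail-walked)  → match P0@[13:13]
[14] read 'b'  n1⇒n1 (fail-walked)  → match P0@[14:14]
[15] read 'b'  n1⇒n1 (fail-walked)  → match P0@[15:15]
[16] read 'd'  n1⇒n2
[17] read 'b'  n2⇒n3  → match P0@[17:17]
[18] read 'c'  n3⇒n4  → match P1@[15:18]
[19] read 'a'  n4⇒n5 (fail-walked)
[20] read 'b'  n5⇒n1 (fail-walked)  → match P0@[20:20]
[21] read 'd'  n1⇒n2
[22] read 'c'  n2⇒n13 (fail-walked)  → match P6@[21:22]
[23] read 'a'  n13⇒n5 (fail-walked)

Result: [[1,0],[3,0],[4,4],[5,3],[6,3],[9,5],[9,6],[12,6],[13,0],[14,0],[15,0],[17,0],[18,1],[20,0],[22,6]]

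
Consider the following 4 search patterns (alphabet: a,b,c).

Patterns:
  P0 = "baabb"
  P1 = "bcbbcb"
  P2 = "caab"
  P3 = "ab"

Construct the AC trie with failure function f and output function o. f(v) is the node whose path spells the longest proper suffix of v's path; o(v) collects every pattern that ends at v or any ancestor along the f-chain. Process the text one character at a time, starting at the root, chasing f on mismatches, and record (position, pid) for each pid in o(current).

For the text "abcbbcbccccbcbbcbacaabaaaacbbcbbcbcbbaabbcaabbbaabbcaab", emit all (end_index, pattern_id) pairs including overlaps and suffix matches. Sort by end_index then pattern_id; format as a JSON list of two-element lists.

Build:
Trie nodes:
  n0 'ε': a→15 b→1 c→11
  n1 'b': a→2 c→6
  n2 'ba': a→3
  n3 'baa': b→4
  n4 'baab': b→5
  n5 'baabb': ·  ←P0
  n6 'bc': b→7
  n7 'bcb': b→8
  n8 'bcbb': c→9
  n9 'bcbbc': b→10
  n10 'bcbbcb': ·  ←P1
  n11 'c': a→12
  n12 'ca': a→13
  n13 'caa': b→14
  n14 'caab': ·  ←P2
  n15 'a': b→16
  n16 'ab': ·  ←P3

Failure links (BFS by depth):
  fail(1) 'b': from fail(0)=0 chase 'b': 0 ⇒ 0;  out=∅∪out(0)=∅
  fail(11) 'c': from fail(0)=0 chase 'c': 0 ⇒ 0;  out=∅∪out(0)=∅
  fail(15) 'a': from fail(0)=0 chase 'a': 0 ⇒ 0;  out=∅∪out(0)=∅
  fail(2) 'ba': from fail(1)=0 chase 'a': 0 ⇒ 15;  out=∅∪out(15)=∅
  fail(6) 'bc': from fail(1)=0 chase 'c': 0 ⇒ 11;  out=∅∪out(11)=∅
  fail(12) 'ca': from fail(11)=0 chase 'a': 0 ⇒ 15;  out=∅∪out(15)=∅
  fail(16) 'ab': from fail(15)=0 chase 'b': 0 ⇒ 1;  out={3}∪out(1)={3}
  fail(3) 'baa': from fail(2)=15 chase 'a': 15→0 ⇒ 15;  out=∅∪out(15)=∅
  fail(7) 'bcb': from fail(6)=11 chase 'b': 11→0 ⇒ 1;  out=∅∪out(1)=∅
  fail(13) 'caa': from fail(12)=15 chase 'a': 15→0 ⇒ 15;  out=∅∪out(15)=∅
  fail(4) 'baab': from fail(3)=15 chase 'b': 15 ⇒ 16;  out=∅∪out(16)={3}
  fail(8) 'bcbb': from fail(7)=1 chase 'b': 1→0 ⇒ 1;  out=∅∪out(1)=∅
  fail(14) 'caab': from fail(13)=15 chase 'b': 15 ⇒ 16;  out={2}∪out(16)={2,3}
  fail(5) 'baabb': from fail(4)=16 chase 'b': 16→1→0 ⇒ 1;  out={0}∪out(1)={0}
  fail(9) 'bcbbc': from fail(8)=1 chase 'c': 1 ⇒ 6;  out=∅∪out(6)=∅
  fail(10) 'bcbbcb': from fail(9)=6 chase 'b': 6 ⇒ 7;  out={1}∪out(7)={1}

Text stream:
pos 0 'a': at 15
pos 1 'b': at 16  ** P3@[0:1]
pos 2 'c': at 6 (fail-walked)
pos 3 'b': at 7
pos 4 'b': at 8
pos 5 'c': at 9
pos 6 'b': at 10  ** P1@[1:6]
pos 7 'c': at 6 (fail-walked)
pos 8 'c': at 11 (fail-walked)
pos 9 'c': at 11 (fail-walked)
pos 10 'c': at 11 (fail-walked)
pos 11 'b': at 1 (fail-walked)
pos 12 'c': at 6
pos 13 'b': at 7
pos 14 'b': at 8
pos 15 'c': at 9
pos 16 'b': at 10  ** P1@[11:16]
pos 17 'a': at 2 (fail-walked)
pos 18 'c': at 11 (fail-walked)
pos 19 'a': at 12
pos 20 'a': at 13
pos 21 'b': at 14  ** P2@[18:21],P3@[20:21]
pos 22 'a': at 2 (fail-walked)
pos 23 'a': at 3
pos 24 'a': at 15 (fail-walked)
pos 25 'a': at 15 (fail-walked)
pos 26 'c': at 11 (fail-walked)
pos 27 'b': at 1 (fail-walked)
pos 28 'b': at 1 (fail-walked)
pos 29 'c': at 6
pos 30 'b': at 7
pos 31 'b': at 8
pos 32 'c': at 9
pos 33 'b': at 10  ** P1@[28:33]
pos 34 'c': at 6 (fail-walked)
pos 35 'b': at 7
pos 36 'b': at 8
pos 37 'a': at 2 (fail-walked)
pos 38 'a': at 3
pos 39 'b': at 4  ** P3@[38:39]
pos 40 'b': at 5  ** P0@[36:40]
pos 41 'c': at 6 (fail-walked)
pos 42 'a': at 12 (fail-walked)
pos 43 'a': at 13
pos 44 'b': at 14  ** P2@[41:44],P3@[43:44]
pos 45 'b': at 1 (fail-walked)
pos 46 'b': at 1 (fail-walked)
pos 47 'a': at 2
pos 48 'a': at 3
pos 49 'b': at 4  ** P3@[48:49]
pos 50 'b': at 5  ** P0@[46:50]
pos 51 'c': at 6 (fail-walked)
pos 52 'a': at 12 (fail-walked)
pos 53 'a': at 13
pos 54 'b': at 14  ** P2@[51:54],P3@[53:54]

Matches: [[1,3],[6,1],[16,1],[21,2],[21,3],[33,1],[39,3],[40,0],[44,2],[44,3],[49,3],[50,0],[54,2],[54,3]]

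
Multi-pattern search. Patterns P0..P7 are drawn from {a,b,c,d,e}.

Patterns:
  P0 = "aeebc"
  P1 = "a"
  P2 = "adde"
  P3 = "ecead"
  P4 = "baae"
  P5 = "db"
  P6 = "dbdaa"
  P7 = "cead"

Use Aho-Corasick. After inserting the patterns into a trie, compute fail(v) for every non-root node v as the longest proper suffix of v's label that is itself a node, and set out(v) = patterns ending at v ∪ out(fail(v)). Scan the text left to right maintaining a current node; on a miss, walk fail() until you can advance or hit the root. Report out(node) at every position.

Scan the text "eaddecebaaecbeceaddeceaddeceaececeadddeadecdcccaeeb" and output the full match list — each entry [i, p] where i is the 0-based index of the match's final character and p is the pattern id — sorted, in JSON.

Build automaton:
Trie nodes:
  n0 'ε': a→1 b→14 c→23 d→18 e→9
  n1 'a': d→6 e→2  ←P1
  n2 'ae': e→3
  n3 'aee': b→4
  n4 'aeeb': c→5
  n5 'aeebc': ·  ←P0
  n6 'ad': d→7
  n7 'add': e→8
  n8 'adde': ·  ←P2
  n9 'e': c→10
  n10 'ec': e→11
  n11 'ece': a→12
  n12 'ecea': d→13
  n13 'ecead': ·  ←P3
  n14 'b': a→15
  n15 'ba': a→16
  n16 'baa': e→17
  n17 'baae': ·  ←P4
  n18 'd': b→19
  n19 'db': d→20  ←P5
  n20 'dbd': a→21
  n21 'dbda': a→22
  n22 'dbdaa': ·  ←P6
  n23 'c': e→24
  n24 'ce': a→25
  n25 'cea': d→26
  n26 'cead': ·  ←P7

BFS fail/out derivation:
  n1('a'): parent n0 fail=0; on 'a' 0 → fail=0;  out {1}∪∅={1}
  n9('e'): parent n0 fail=0; on 'e' 0 → fail=0;  out ∅∪∅=∅
  n14('b'): parent n0 fail=0; on 'b' 0 → fail=0;  out ∅∪∅=∅
  n18('d'): parent n0 fail=0; on 'd' 0 → fail=0;  out ∅∪∅=∅
  n23('c'): parent n0 fail=0; on 'c' 0 → fail=0;  out ∅∪∅=∅
  n2('ae'): parent n1 fail=0; on 'e' 0 → fail=9;  out ∅∪∅=∅
  n6('ad'): parent n1 fail=0; on 'd' 0 → fail=18;  out ∅∪∅=∅
  n10('ec'): parent n9 fail=0; on 'c' 0 → fail=23;  out ∅∪∅=∅
  n15('ba'): parent n14 fail=0; on 'a' 0 → fail=1;  out ∅∪{1}={1}
  n19('db'): parent n18 fail=0; on 'b' 0 → fail=14;  out {5}∪∅={5}
  n24('ce'): parent n23 fail=0; on 'e' 0 → fail=9;  out ∅∪∅=∅
  n3('aee'): parent n2 fail=9; on 'e' 9→0 → fail=9;  out ∅∪∅=∅
  n7('add'): parent n6 fail=18; on 'd' 18→0 → fail=18;  out ∅∪∅=∅
  n11('ece'): parent n10 fail=23; on 'e' 23 → fail=24;  out ∅∪∅=∅
  n16('baa'): parent n15 fail=1; on 'a' 1→0 → fail=1;  out ∅∪{1}={1}
  n20('dbd'): parent n19 fail=14; on 'd' 14→0 → fail=18;  out ∅∪∅=∅
  n25('cea'): parent n24 fail=9; on 'a' 9→0 → fail=1;  out ∅∪{1}={1}
  n4('aeeb'): parent n3 fail=9; on 'b' 9→0 → fail=14;  out ∅∪∅=∅
  n8('adde'): parent n7 fail=18; on 'e' 18→0 → fail=9;  out {2}∪∅={2}
  n12('ecea'): parent n11 fail=24; on 'a' 24 → fail=25;  out ∅∪{1}={1}
  n17('baae'): parent n16 fail=1; on 'e' 1 → fail=2;  out {4}∪∅={4}
  n21('dbda'): parent n20 fail=18; on 'a' 18→0 → fail=1;  out ∅∪{1}={1}
  n26('cead'): parent n25 fail=1; on 'd' 1 → fail=6;  out {7}∪∅={7}
  n5('aeebc'): parent n4 fail=14; on 'c' 14→0 → fail=23;  out {0}∪∅={0}
  n13('ecead'): parent n12 fail=25; on 'd' 25 → fail=26;  out {3}∪{7}={3,7}
  n22('dbdaa'): parent n21 fail=1; on 'a' 1→0 → fail=1;  out {6}∪{1}={1,6}

Text stream:
[0] read 'e'  n0⇒n9
[1] read 'a'  n9⇒n1 (fail-walked)  emit P1@[1:1]
[2] read 'd'  n1⇒n6
[3] read 'd'  n6⇒n7
[4] read 'e'  n7⇒n8  emit P2@[1:4]
[5] read 'c'  n8⇒n10 (fail-walked)
[6] read 'e'  n10⇒n11
[7] read 'b'  n11⇒n14 (fail-walked)
[8] read 'a'  n14⇒n15  emit P1@[8:8]
[9] read 'a'  n15⇒n16  emit P1@[9:9]
[10] read 'e'  n16⇒n17  emit P4@[7:10]
[11] read 'c'  n17⇒n10 (fail-walked)
[12] read 'b'  n10⇒n14 (fail-walked)
[13] read 'e'  n14⇒n9 (fail-walked)
[14] read 'c'  n9⇒n10
[15] read 'e'  n10⇒n11
[16] read 'a'  n11⇒n12  emit P1@[16:16]
[17] read 'd'  n12⇒n13  emit P3@[13:17],P7@[14:17]
[18] read 'd'  n13⇒n7 (fail-walked)
[19] read 'e'  n7⇒n8  emit P2@[16:19]
[20] read 'c'  n8⇒n10 (fail-walked)
[21] read 'e'  n10⇒n11
[22] read 'a'  n11⇒n12  emit P1@[22:22]
[23] read 'd'  n12⇒n13  emit P3@[19:23],P7@[20:23]
[24] read 'd'  n13⇒n7 (fail-walked)
[25] read 'e'  n7⇒n8  emit P2@[22:25]
[26] read 'c'  n8⇒n10 (fail-walked)
[27] read 'e'  n10⇒n11
[28] read 'a'  n11⇒n12  emit P1@[28:28]
[29] read 'e'  n12⇒n2 (fail-walked)
[30] read 'c'  n2⇒n10 (fail-walked)
[31] read 'e'  n10⇒n11
[32] read 'c'  n11⇒n10 (fail-walked)
[33] read 'e'  n10⇒n11
[34] read 'a'  n11⇒n12  emit P1@[34:34]
[35] read 'd'  n12⇒n13  emit P3@[31:35],P7@[32:35]
[36] read 'd'  n13⇒n7 (fail-walked)
[37] read 'd'  n7⇒n18 (fail-walked)
[38] read 'e'  n18⇒n9 (fail-walked)
[39] read 'a'  n9⇒n1 (fail-walked)  emit P1@[39:39]
[40] read 'd'  n1⇒n6
[41] read 'e'  n6⇒n9 (fail-walked)
[42] read 'c'  n9⇒n10
[43] read 'd'  n10⇒n18 (fail-walked)
[44] read 'c'  n18⇒n23 (fail-walked)
[45] read 'c'  n23⇒n23 (fail-walked)
[46] read 'c'  n23⇒n23 (fail-walked)
[47] read 'a'  n23⇒n1 (fail-walked)  emit P1@[47:47]
[48] read 'e'  n1⇒n2
[49] read 'e'  n2⇒n3
[50] read 'b'  n3⇒n4

Result: [[1,1],[4,2],[8,1],[9,1],[10,4],[16,1],[17,3],[17,7],[19,2],[22,1],[23,3],[23,7],[25,2],[28,1],[34,1],[35,3],[35,7],[39,1],[47,1]]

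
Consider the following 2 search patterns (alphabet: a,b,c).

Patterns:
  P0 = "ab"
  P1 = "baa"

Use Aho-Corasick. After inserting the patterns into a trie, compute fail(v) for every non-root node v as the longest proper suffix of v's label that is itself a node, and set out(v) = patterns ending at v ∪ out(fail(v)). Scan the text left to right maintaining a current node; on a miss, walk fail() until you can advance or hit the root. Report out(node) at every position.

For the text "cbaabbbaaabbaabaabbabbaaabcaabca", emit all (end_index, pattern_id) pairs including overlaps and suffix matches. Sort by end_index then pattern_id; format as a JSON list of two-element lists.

Build:
Trie (insert patterns):
  0='ε' goto a→1 b→3
  1='a' goto b→2
  2='ab' goto ·  ←P0
  3='b' goto a→4
  4='ba' goto a→5
  5='baa' goto ·  ←P1

Failure links (BFS by depth):
  fail(1) 'a': from fail(0)=0 chase 'a': 0 ⇒ 0;  out=∅∪out(0)=∅
  fail(3) 'b': from fail(0)=0 chase 'b': 0 ⇒ 0;  out=∅∪out(0)=∅
  fail(2) 'ab': from fail(1)=0 chase 'b': 0 ⇒ 3;  out={0}∪out(3)={0}
  fail(4) 'ba': from fail(3)=0 chase 'a': 0 ⇒ 1;  out=∅∪out(1)=∅
  fail(5) 'baa': from fail(4)=1 chase 'a': 1→0 ⇒ 1;  out={1}∪out(1)={1}

Run:
[0] read 'c'  n0⇒n0
[1] read 'b'  n0⇒n3
[2] read 'a'  n3⇒n4
[3] read 'a'  n4⇒n5  emit P1@[1:3]
[4] read 'b'  n5⇒n2 (via fail)  emit P0@[3:4]
[5] read 'b'  n2⇒n3 (via fail)
[6] read 'b'  n3⇒n3 (via fail)
[7] read 'a'  n3⇒n4
[8] read 'a'  n4⇒n5  emit P1@[6:8]
[9] read 'a'  n5⇒n1 (via fail)
[10] read 'b'  n1⇒n2  emit P0@[9:10]
[11] read 'b'  n2⇒n3 (via fail)
[12] read 'a'  n3⇒n4
[13] read 'a'  n4⇒n5  emit P1@[11:13]
[14] read 'b'  n5⇒n2 (via fail)  emit P0@[13:14]
[15] read 'a'  n2⇒n4 (via fail)
[16] read 'a'  n4⇒n5  emit P1@[14:16]
[17] read 'b'  n5⇒n2 (via fail)  emit P0@[16:17]
[18] read 'b'  n2⇒n3 (via fail)
[19] read 'a'  n3⇒n4
[20] read 'b'  n4⇒n2 (via fail)  emit P0@[19:20]
[21] read 'b'  n2⇒n3 (via fail)
[22] read 'a'  n3⇒n4
[23] read 'a'  n4⇒n5  emit P1@[21:23]
[24] read 'a'  n5⇒n1 (via fail)
[25] read 'b'  n1⇒n2  emit P0@[24:25]
[26] read 'c'  n2⇒n0 (via fail)
[27] read 'a'  n0⇒n1
[28] read 'a'  n1⇒n1 (via fail)
[29] read 'b'  n1⇒n2  emit P0@[28:29]
[30] read 'c'  n2⇒n0 (via fail)
[31] read 'a'  n0⇒n1

All matches (sorted): [[3,1],[4,0],[8,1],[10,0],[13,1],[14,0],[16,1],[17,0],[20,0],[23,1],[25,0],[29,0]]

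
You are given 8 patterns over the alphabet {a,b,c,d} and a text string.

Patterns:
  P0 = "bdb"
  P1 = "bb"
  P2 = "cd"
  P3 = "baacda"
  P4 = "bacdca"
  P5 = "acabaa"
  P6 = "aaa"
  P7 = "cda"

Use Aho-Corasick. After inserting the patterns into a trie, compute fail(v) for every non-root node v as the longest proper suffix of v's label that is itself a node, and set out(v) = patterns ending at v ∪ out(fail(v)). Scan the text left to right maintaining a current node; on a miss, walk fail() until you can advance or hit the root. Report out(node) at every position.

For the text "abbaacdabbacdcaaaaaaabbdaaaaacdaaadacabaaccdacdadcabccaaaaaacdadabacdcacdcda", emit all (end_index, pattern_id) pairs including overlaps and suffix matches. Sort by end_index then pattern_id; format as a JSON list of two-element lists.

Construct AC machine:
Trie nodes:
  0='ε' goto a→16 b→1 c→5
  1='b' goto a→7 b→4 d→2
  2='bd' goto b→3
  3='bdb' goto ·  ←P0
  4='bb' goto ·  ←P1
  5='c' goto d→6
  6='cd' goto a→24  ←P2
  7='ba' goto a→8 c→12
  8='baa' goto c→9
  9='baac' goto d→10
  10='baacd' goto a→11
  11='baacda' goto ·  ←P3
  12='bac' goto d→13
  13='bacd' goto c→14
  14='bacdc' goto a→15
  15='bacdca' goto ·  ←P4
  16='a' goto a→22 c→17
  17='ac' goto a→18
  18='aca' goto b→19
  19='acab' goto a→20
  20='acaba' goto a→21
  21='acabaa' goto ·  ←P5
  22='aa' goto a→23
  23='aaa' goto ·  ←P6
  24='cda' goto ·  ←P7

BFS fail/out derivation:
  n1('b'): parent n0 fail=0; on 'b' 0 → fail=0;  out ∅∪∅=∅
  n5('c'): parent n0 fail=0; on 'c' 0 → fail=0;  out ∅∪∅=∅
  n16('a'): parent n0 fail=0; on 'a' 0 → fail=0;  out ∅∪∅=∅
  n2('bd'): parent n1 fail=0; on 'd' 0 → fail=0;  out ∅∪∅=∅
  n4('bb'): parent n1 fail=0; on 'b' 0 → fail=1;  out {1}∪∅={1}
  n6('cd'): parent n5 fail=0; on 'd' 0 → fail=0;  out {2}∪∅={2}
  n7('ba'): parent n1 fail=0; on 'a' 0 → fail=16;  out ∅∪∅=∅
  n17('ac'): parent n16 fail=0; on 'c' 0 → fail=5;  out ∅∪∅=∅
  n22('aa'): parent n16 fail=0; on 'a' 0 → fail=16;  out ∅∪∅=∅
  n3('bdb'): parent n2 fail=0; on 'b' 0 → fail=1;  out {0}∪∅={0}
  n8('baa'): parent n7 fail=16; on 'a' 16 → fail=22;  out ∅∪∅=∅
  n12('bac'): parent n7 fail=16; on 'c' 16 → fail=17;  out ∅∪∅=∅
  n18('aca'): parent n17 fail=5; on 'a' 5→0 → fail=16;  out ∅∪∅=∅
  n23('aaa'): parent n22 fail=16; on 'a' 16 → fail=22;  out {6}∪∅={6}
  n24('cda'): parent n6 fail=0; on 'a' 0 → fail=16;  out {7}∪∅={7}
  n9('baac'): parent n8 fail=22; on 'c' 22→16 → fail=17;  out ∅∪∅=∅
  n13('bacd'): parent n12 fail=17; on 'd' 17→5 → fail=6;  out ∅∪{2}={2}
  n19('acab'): parent n18 fail=16; on 'b' 16→0 → fail=1;  out ∅∪∅=∅
  n10('baacd'): parent n9 fail=17; on 'd' 17→5 → fail=6;  out ∅∪{2}={2}
  n14('bacdc'): parent n13 fail=6; on 'c' 6→0 → fail=5;  out ∅∪∅=∅
  n20('acaba'): parent n19 fail=1; on 'a' 1 → fail=7;  out ∅∪∅=∅
  n11('baacda'): parent n10 fail=6; on 'a' 6 → fail=24;  out {3}∪{7}={3,7}
  n15('bacdca'): parent n14 fail=5; on 'a' 5→0 → fail=16;  out {4}∪∅={4}
  n21('acabaa'): parent n20 fail=7; on 'a' 7 → fail=8;  out {5}∪∅={5}

Scan:
[0] read 'a'  n0⇒n16
[1] read 'b'  n16⇒n1 ·f
[2] read 'b'  n1⇒n4  ** P1@[1:2]
[3] read 'a'  n4⇒n7 ·f
[4] read 'a'  n7⇒n8
[5] read 'c'  n8⇒n9
[6] read 'd'  n9⇒n10  ** P2@[5:6]
[7] read 'a'  n10⇒n11  ** P3@[2:7],P7@[5:7]
[8] read 'b'  n11⇒n1 ·f
[9] read 'b'  n1⇒n4  ** P1@[8:9]
[10] read 'a'  n4⇒n7 ·f
[11] read 'c'  n7⇒n12
[12] read 'd'  n12⇒n13  ** P2@[11:12]
[13] read 'c'  n13⇒n14
[14] read 'a'  n14⇒n15  ** P4@[9:14]
[15] read 'a'  n15⇒n22 ·f
[16] read 'a'  n22⇒n23  ** P6@[14:16]
[17] read 'a'  n23⇒n23 ·f  ** P6@[15:17]
[18] read 'a'  n23⇒n23 ·f  ** P6@[16:18]
[19] read 'a'  n23⇒n23 ·f  ** P6@[17:19]
[20] read 'a'  n23⇒n23 ·f  ** P6@[18:20]
[21] read 'b'  n23⇒n1 ·f
[22] read 'b'  n1⇒n4  ** P1@[21:22]
[23] read 'd'  n4⇒n2 ·f
[24] read 'a'  n2⇒n16 ·f
[25] read 'a'  n16⇒n22
[26] read 'a'  n22⇒n23  ** P6@[24:26]
[27] read 'a'  n23⇒n23 ·f  ** P6@[25:27]
[28] read 'a'  n23⇒n23 ·f  ** P6@[26:28]
[29] read 'c'  n23⇒n17 ·f
[30] read 'd'  n17⇒n6 ·f  ** P2@[29:30]
[31] read 'a'  n6⇒n24  ** P7@[29:31]
[32] read 'a'  n24⇒n22 ·f
[33] read 'a'  n22⇒n23  ** P6@[31:33]
[34] read 'd'  n23⇒n0 ·f
[35] read 'a'  n0⇒n16
[36] read 'c'  n16⇒n17
[37] read 'a'  n17⇒n18
[38] read 'b'  n18⇒n19
[39] read 'a'  n19⇒n20
[40] read 'a'  n20⇒n21  ** P5@[35:40]
[41] read 'c'  n21⇒n9 ·f
[42] read 'c'  n9⇒n5 ·f
[43] read 'd'  n5⇒n6  ** P2@[42:43]
[44] read 'a'  n6⇒n24  ** P7@[42:44]
[45] read 'c'  n24⇒n17 ·f
[46] read 'd'  n17⇒n6 ·f  ** P2@[45:46]
[47] read 'a'  n6⇒n24  ** P7@[45:47]
[48] read 'd'  n24⇒n0 ·f
[49] read 'c'  n0⇒n5
[50] read 'a'  n5⇒n16 ·f
[51] read 'b'  n16⇒n1 ·f
[52] read 'c'  n1⇒n5 ·f
[53] read 'c'  n5⇒n5 ·f
[54] read 'a'  n5⇒n16 ·f
[55] read 'a'  n16⇒n22
[56] read 'a'  n22⇒n23  ** P6@[54:56]
[57] read 'a'  n23⇒n23 ·f  ** P6@[55:57]
[58] read 'a'  n23⇒n23 ·f  ** P6@[56:58]
[59] read 'a'  n23⇒n23 ·f  ** P6@[57:59]
[60] read 'c'  n23⇒n17 ·f
[61] read 'd'  n17⇒n6 ·f  ** P2@[60:61]
[62] read 'a'  n6⇒n24  ** P7@[60:62]
[63] read 'd'  n24⇒n0 ·f
[64] read 'a'  n0⇒n16
[65] read 'b'  n16⇒n1 ·f
[66] read 'a'  n1⇒n7
[67] read 'c'  n7⇒n12
[68] read 'd'  n12⇒n13  ** P2@[67:68]
[69] read 'c'  n13⇒n14
[70] read 'a'  n14⇒n15  ** P4@[65:70]
[71] read 'c'  n15⇒n17 ·f
[72] read 'd'  n17⇒n6 ·f  ** P2@[71:72]
[73] read 'c'  n6⇒n5 ·f
[74] read 'd'  n5⇒n6  ** P2@[73:74]
[75] read 'a'  n6⇒n24  ** P7@[73:75]

Result: [[2,1],[6,2],[7,3],[7,7],[9,1],[12,2],[14,4],[16,6],[17,6],[18,6],[19,6],[20,6],[22,1],[26,6],[27,6],[28,6],[30,2],[31,7],[33,6],[40,5],[43,2],[44,7],[46,2],[47,7],[56,6],[57,6],[58,6],[59,6],[61,2],[62,7],[68,2],[70,4],[72,2],[74,2],[75,7]]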